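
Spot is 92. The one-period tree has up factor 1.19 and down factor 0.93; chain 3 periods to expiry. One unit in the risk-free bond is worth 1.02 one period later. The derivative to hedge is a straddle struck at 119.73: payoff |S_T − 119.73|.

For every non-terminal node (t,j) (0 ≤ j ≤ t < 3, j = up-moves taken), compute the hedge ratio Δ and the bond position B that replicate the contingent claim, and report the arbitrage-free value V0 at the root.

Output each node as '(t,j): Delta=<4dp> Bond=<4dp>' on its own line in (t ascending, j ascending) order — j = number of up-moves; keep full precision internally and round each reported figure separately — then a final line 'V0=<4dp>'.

No-arbitrage ⇒ martingale measure with p* = (R−d)/(u−d) = 0.3462.
At expiry t=3: V(3,0)=45.7292, V(3,1)=25.0407, V(3,2)=1.4315, V(3,3)=35.3046
Node (2,0) S=79.5708: V=(p*·25.0407+(1−p*)·45.7292)/1.02=37.8116; Δ=(25.0407−45.7292)/(94.6893−74.0008)=-1.0000; B=V−Δ·S=117.3824
Node (2,1) S=101.8164: V=(p*·1.4315+(1−p*)·25.0407)/1.02=16.5376; Δ=(1.4315−25.0407)/(121.1615−94.6893)=-0.8918; B=V−Δ·S=107.3423
Node (2,2) S=130.2812: V=(p*·35.3046+(1−p*)·1.4315)/1.02=12.8988; Δ=(35.3046−1.4315)/(155.0346−121.1615)=1.0000; B=V−Δ·S=-117.3824
Node (1,0) S=85.5600: V=(p*·16.5376+(1−p*)·37.8116)/1.02=29.8505; Δ=(16.5376−37.8116)/(101.8164−79.5708)=-0.9563; B=V−Δ·S=111.6735
Node (1,1) S=109.4800: V=(p*·12.8988+(1−p*)·16.5376)/1.02=14.9784; Δ=(12.8988−16.5376)/(130.2812−101.8164)=-0.1278; B=V−Δ·S=28.9735
Node (0,0) S=92.0000: V=(p*·14.9784+(1−p*)·29.8505)/1.02=24.2181; Δ=(14.9784−29.8505)/(109.4800−85.5600)=-0.6217; B=V−Δ·S=81.4182
The time-0 hedge costs 24.2181, which is the no-arbitrage price.

(0,0): Delta=-0.6217 Bond=81.4182
(1,0): Delta=-0.9563 Bond=111.6735
(1,1): Delta=-0.1278 Bond=28.9735
(2,0): Delta=-1.0000 Bond=117.3824
(2,1): Delta=-0.8918 Bond=107.3423
(2,2): Delta=1.0000 Bond=-117.3824
V0=24.2181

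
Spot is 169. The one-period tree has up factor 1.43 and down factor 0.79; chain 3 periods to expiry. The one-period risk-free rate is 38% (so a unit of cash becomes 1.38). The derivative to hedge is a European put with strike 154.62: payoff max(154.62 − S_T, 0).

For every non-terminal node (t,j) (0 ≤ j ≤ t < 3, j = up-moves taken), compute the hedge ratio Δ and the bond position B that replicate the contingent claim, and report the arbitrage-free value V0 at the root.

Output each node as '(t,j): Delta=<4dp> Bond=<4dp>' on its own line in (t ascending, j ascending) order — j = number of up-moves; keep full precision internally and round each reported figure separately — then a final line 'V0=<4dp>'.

The replicating-portfolio and risk-neutral prices coincide; use p* = (1.38−0.79)/(1.43−0.79) = 0.9219 for the latter.
Terminal payoffs: V(3,0)=71.2964, V(3,1)=3.7938, V(3,2)=0.0000, V(3,3)=0.0000
(2,0): S=105.4729. Δ = (V_up−V_dn)/(S_up−S_dn) = (3.7938−71.2964)/(150.8262−83.3236) = -1.0000. V = [p*·3.7938 + (1−p*)·71.2964]/1.38 = 6.5706. B = V − Δ·S = 112.0435.
(2,1): S=190.9193. Δ = (V_up−V_dn)/(S_up−S_dn) = (0.0000−3.7938)/(273.0146−150.8262) = -0.0310. V = [p*·0.0000 + (1−p*)·3.7938]/1.38 = 0.2148. B = V − Δ·S = 6.1425.
(2,2): S=345.5881. Δ = (V_up−V_dn)/(S_up−S_dn) = (0.0000−0.0000)/(494.1910−273.0146) = 0.0000. V = [p*·0.0000 + (1−p*)·0.0000]/1.38 = 0.0000. B = V − Δ·S = 0.0000.
(1,0): S=133.5100. Δ = (V_up−V_dn)/(S_up−S_dn) = (0.2148−6.5706)/(190.9193−105.4729) = -0.0744. V = [p*·0.2148 + (1−p*)·6.5706]/1.38 = 0.5154. B = V − Δ·S = 10.4464.
(1,1): S=241.6700. Δ = (V_up−V_dn)/(S_up−S_dn) = (0.0000−0.2148)/(345.5881−190.9193) = -0.0014. V = [p*·0.0000 + (1−p*)·0.2148]/1.38 = 0.0122. B = V − Δ·S = 0.3477.
(0,0): S=169.0000. Δ = (V_up−V_dn)/(S_up−S_dn) = (0.0122−0.5154)/(241.6700−133.5100) = -0.0047. V = [p*·0.0122 + (1−p*)·0.5154]/1.38 = 0.0373. B = V − Δ·S = 0.8237.
Each (Δ,B) replicates both successor values, so the strategy is self-financing and V0 is arbitrage-free.

(0,0): Delta=-0.0047 Bond=0.8237
(1,0): Delta=-0.0744 Bond=10.4464
(1,1): Delta=-0.0014 Bond=0.3477
(2,0): Delta=-1.0000 Bond=112.0435
(2,1): Delta=-0.0310 Bond=6.1425
(2,2): Delta=0.0000 Bond=0.0000
V0=0.0373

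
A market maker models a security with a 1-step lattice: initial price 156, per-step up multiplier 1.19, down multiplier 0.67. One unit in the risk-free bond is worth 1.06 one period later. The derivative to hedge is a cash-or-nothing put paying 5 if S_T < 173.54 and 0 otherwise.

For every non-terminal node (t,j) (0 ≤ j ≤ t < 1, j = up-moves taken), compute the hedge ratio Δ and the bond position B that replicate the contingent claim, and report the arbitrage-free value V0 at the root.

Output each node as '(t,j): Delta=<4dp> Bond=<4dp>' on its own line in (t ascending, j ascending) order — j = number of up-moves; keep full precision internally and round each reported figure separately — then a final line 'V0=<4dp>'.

No-arbitrage ⇒ martingale measure with p* = (R−d)/(u−d) = 0.7500.
Payoff layer (t=1): V(1,0)=5.0000, V(1,1)=0.0000
(0,0): S=156.0000. Δ = (V_up−V_dn)/(S_up−S_dn) = (0.0000−5.0000)/(185.6400−104.5200) = -0.0616. V = [p*·0.0000 + (1−p*)·5.0000]/1.06 = 1.1792. B = V − Δ·S = 10.7946.
Root portfolio cost Δ·156+B reproduces V0=1.1792.

(0,0): Delta=-0.0616 Bond=10.7946
V0=1.1792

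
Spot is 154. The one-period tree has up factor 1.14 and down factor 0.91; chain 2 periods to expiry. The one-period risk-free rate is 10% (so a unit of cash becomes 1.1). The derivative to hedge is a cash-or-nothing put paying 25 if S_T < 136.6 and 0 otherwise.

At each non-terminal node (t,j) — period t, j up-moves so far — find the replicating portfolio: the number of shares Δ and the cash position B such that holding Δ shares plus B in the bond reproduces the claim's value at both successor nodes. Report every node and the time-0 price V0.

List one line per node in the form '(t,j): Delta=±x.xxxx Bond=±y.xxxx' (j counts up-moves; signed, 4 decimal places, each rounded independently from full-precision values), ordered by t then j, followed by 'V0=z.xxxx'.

(0,0): Delta=-0.1116 Bond=17.8100
(1,0): Delta=-0.7756 Bond=112.6482
(1,1): Delta=0.0000 Bond=0.0000
V0=0.6249

Since d<R<u, set p* = (R−d)/(u−d) = 0.8261; price each node as the discounted p*-expectation of its children.
Payoff layer (t=2): V(2,0)=25.0000, V(2,1)=0.0000, V(2,2)=0.0000
(1,0): S=140.1400. Δ = (V_up−V_dn)/(S_up−S_dn) = (0.0000−25.0000)/(159.7596−127.5274) = -0.7756. V = [p*·0.0000 + (1−p*)·25.0000]/1.1 = 3.9526. B = V − Δ·S = 112.6482.
(1,1): S=175.5600. Δ = (V_up−V_dn)/(S_up−S_dn) = (0.0000−0.0000)/(200.1384−159.7596) = 0.0000. V = [p*·0.0000 + (1−p*)·0.0000]/1.1 = 0.0000. B = V − Δ·S = 0.0000.
(0,0): S=154.0000. Δ = (V_up−V_dn)/(S_up−S_dn) = (0.0000−3.9526)/(175.5600−140.1400) = -0.1116. V = [p*·0.0000 + (1−p*)·3.9526]/1.1 = 0.6249. B = V − Δ·S = 17.8100.
The time-0 hedge costs 0.6249, which is the no-arbitrage price.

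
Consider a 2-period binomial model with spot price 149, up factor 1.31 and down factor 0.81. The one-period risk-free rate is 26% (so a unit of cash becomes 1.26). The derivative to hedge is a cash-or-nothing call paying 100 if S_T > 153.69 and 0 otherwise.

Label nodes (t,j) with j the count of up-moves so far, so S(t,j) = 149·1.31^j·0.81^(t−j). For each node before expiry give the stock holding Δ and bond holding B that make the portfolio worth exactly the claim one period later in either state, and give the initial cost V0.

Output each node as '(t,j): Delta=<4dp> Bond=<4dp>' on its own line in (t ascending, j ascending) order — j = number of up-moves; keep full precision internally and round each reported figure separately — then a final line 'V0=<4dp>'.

Under the risk-neutral measure, an up-move has probability p* = (R−d)/(u−d) = 0.9000 and values discount at R = 1.26.
Terminal payoffs: V(2,0)=0.0000, V(2,1)=100.0000, V(2,2)=100.0000
Node (1,0) S=120.6900: V=(p*·100.0000+(1−p*)·0.0000)/1.26=71.4286; Δ=(100.0000−0.0000)/(158.1039−97.7589)=1.6571; B=V−Δ·S=-128.5714
Node (1,1) S=195.1900: V=(p*·100.0000+(1−p*)·100.0000)/1.26=79.3651; Δ=(100.0000−100.0000)/(255.6989−158.1039)=0.0000; B=V−Δ·S=79.3651
Node (0,0) S=149.0000: V=(p*·79.3651+(1−p*)·71.4286)/1.26=62.3583; Δ=(79.3651−71.4286)/(195.1900−120.6900)=0.1065; B=V−Δ·S=46.4853
Root portfolio cost Δ·149+B reproduces V0=62.3583.

(0,0): Delta=0.1065 Bond=46.4853
(1,0): Delta=1.6571 Bond=-128.5714
(1,1): Delta=0.0000 Bond=79.3651
V0=62.3583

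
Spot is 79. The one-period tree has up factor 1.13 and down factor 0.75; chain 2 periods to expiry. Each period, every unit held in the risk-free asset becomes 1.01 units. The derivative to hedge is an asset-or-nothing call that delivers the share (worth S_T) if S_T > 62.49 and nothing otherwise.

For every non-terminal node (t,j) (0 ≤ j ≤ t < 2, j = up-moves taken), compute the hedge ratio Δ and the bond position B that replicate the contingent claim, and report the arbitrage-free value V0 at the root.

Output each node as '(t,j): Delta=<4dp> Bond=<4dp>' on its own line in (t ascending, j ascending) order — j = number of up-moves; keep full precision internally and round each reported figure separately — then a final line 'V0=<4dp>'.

The replicating-portfolio and risk-neutral prices coincide; use p* = (1.01−0.75)/(1.13−0.75) = 0.6842 for the latter.
At expiry t=2: V(2,0)=0.0000, V(2,1)=66.9525, V(2,2)=100.8751
(1,0): S=59.2500. Δ = (V_up−V_dn)/(S_up−S_dn) = (66.9525−0.0000)/(66.9525−44.4375) = 2.9737. V = [p*·66.9525 + (1−p*)·0.0000]/1.01 = 45.3560. B = V − Δ·S = -130.8347.
(1,1): S=89.2700. Δ = (V_up−V_dn)/(S_up−S_dn) = (100.8751−66.9525)/(100.8751−66.9525) = 1.0000. V = [p*·100.8751 + (1−p*)·66.9525]/1.01 = 89.2700. B = V − Δ·S = 0.0000.
(0,0): S=79.0000. Δ = (V_up−V_dn)/(S_up−S_dn) = (89.2700−45.3560)/(89.2700−59.2500) = 1.4628. V = [p*·89.2700 + (1−p*)·45.3560]/1.01 = 74.6559. B = V − Δ·S = -40.9072.
The time-0 hedge costs 74.6559, which is the no-arbitrage price.

(0,0): Delta=1.4628 Bond=-40.9072
(1,0): Delta=2.9737 Bond=-130.8347
(1,1): Delta=1.0000 Bond=0.0000
V0=74.6559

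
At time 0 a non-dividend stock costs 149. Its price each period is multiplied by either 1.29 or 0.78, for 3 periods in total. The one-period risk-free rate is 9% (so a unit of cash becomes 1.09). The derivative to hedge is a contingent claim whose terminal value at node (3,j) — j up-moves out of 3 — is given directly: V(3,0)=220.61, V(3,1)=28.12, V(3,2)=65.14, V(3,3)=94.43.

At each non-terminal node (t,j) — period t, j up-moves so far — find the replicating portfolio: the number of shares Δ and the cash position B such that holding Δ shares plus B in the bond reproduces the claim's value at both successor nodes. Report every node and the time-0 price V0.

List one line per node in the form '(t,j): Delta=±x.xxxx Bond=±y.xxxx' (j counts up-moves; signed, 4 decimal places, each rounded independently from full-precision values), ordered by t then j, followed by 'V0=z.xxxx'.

(0,0): Delta=-0.0125 Bond=56.4707
(1,0): Delta=-0.8201 Bond=155.4082
(1,1): Delta=0.3025 Bond=1.0013
(2,0): Delta=-4.1635 Bond=472.4830
(2,1): Delta=0.4842 Bond=-26.1457
(2,2): Delta=0.2316 Bond=18.6638
V0=54.6030

No-arbitrage ⇒ martingale measure with p* = (R−d)/(u−d) = 0.6078.
At expiry t=3: V(3,0)=220.6100, V(3,1)=28.1200, V(3,2)=65.1400, V(3,3)=94.4300
  t=2,j=0: stock 90.6516 → up 116.9406 (V=28.1200), down 70.7082 (V=220.6100). Price 95.0516; hedge Δ=-4.1635, bond B=472.4830.
  t=2,j=1: stock 149.9238 → up 193.4017 (V=65.1400), down 116.9406 (V=28.1200). Price 46.4425; hedge Δ=0.4842, bond B=-26.1457.
  t=2,j=2: stock 247.9509 → up 319.8567 (V=94.4300), down 193.4017 (V=65.1400). Price 76.0952; hedge Δ=0.2316, bond B=18.6638.
  t=1,j=0: stock 116.2200 → up 149.9238 (V=46.4425), down 90.6516 (V=95.0516). Price 60.0963; hedge Δ=-0.8201, bond B=155.4082.
  t=1,j=1: stock 192.2100 → up 247.9509 (V=76.0952), down 149.9238 (V=46.4425). Price 59.1437; hedge Δ=0.3025, bond B=1.0013.
  t=0,j=0: stock 149.0000 → up 192.2100 (V=59.1437), down 116.2200 (V=60.0963). Price 54.6030; hedge Δ=-0.0125, bond B=56.4707.
Each (Δ,B) replicates both successor values, so the strategy is self-financing and V0 is arbitrage-free.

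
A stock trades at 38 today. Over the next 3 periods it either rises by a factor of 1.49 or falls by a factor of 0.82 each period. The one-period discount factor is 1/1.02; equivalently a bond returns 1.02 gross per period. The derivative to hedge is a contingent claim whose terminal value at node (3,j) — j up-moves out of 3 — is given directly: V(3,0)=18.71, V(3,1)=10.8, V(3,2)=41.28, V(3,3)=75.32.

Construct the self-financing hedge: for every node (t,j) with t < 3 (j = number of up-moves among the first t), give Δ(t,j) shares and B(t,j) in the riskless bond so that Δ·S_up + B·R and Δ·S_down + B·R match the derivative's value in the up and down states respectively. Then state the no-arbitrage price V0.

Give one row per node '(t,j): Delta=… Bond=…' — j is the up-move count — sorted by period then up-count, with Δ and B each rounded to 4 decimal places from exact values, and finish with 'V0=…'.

(0,0): Delta=0.4495 Bond=2.6735
(1,0): Delta=0.1667 Bond=11.5382
(1,1): Delta=0.8152 Bond=-17.9796
(2,0): Delta=-0.4621 Bond=27.8342
(2,1): Delta=0.9798 Bond=-25.9842
(2,2): Delta=0.6022 Bond=-0.3734
V0=19.7533

Risk-neutral probability p* = (R−d)/(u−d) = (1.02−0.82)/(1.49−0.82) = 0.2985.
Terminal payoffs: V(3,0)=18.7100, V(3,1)=10.8000, V(3,2)=41.2800, V(3,3)=75.3200
(2,0): S=25.5512. Δ = (V_up−V_dn)/(S_up−S_dn) = (10.8000−18.7100)/(38.0713−20.9520) = -0.4621. V = [p*·10.8000 + (1−p*)·18.7100]/1.02 = 16.0282. B = V − Δ·S = 27.8342.
(2,1): S=46.4284. Δ = (V_up−V_dn)/(S_up−S_dn) = (41.2800−10.8000)/(69.1783−38.0713) = 0.9798. V = [p*·41.2800 + (1−p*)·10.8000]/1.02 = 19.5083. B = V − Δ·S = -25.9842.
(2,2): S=84.3638. Δ = (V_up−V_dn)/(S_up−S_dn) = (75.3200−41.2800)/(125.7021−69.1783) = 0.6022. V = [p*·75.3200 + (1−p*)·41.2800]/1.02 = 50.4325. B = V − Δ·S = -0.3734.
(1,0): S=31.1600. Δ = (V_up−V_dn)/(S_up−S_dn) = (19.5083−16.0282)/(46.4284−25.5512) = 0.1667. V = [p*·19.5083 + (1−p*)·16.0282]/1.02 = 16.7324. B = V − Δ·S = 11.5382.
(1,1): S=56.6200. Δ = (V_up−V_dn)/(S_up−S_dn) = (50.4325−19.5083)/(84.3638−46.4284) = 0.8152. V = [p*·50.4325 + (1−p*)·19.5083]/1.02 = 28.1759. B = V − Δ·S = -17.9796.
(0,0): S=38.0000. Δ = (V_up−V_dn)/(S_up−S_dn) = (28.1759−16.7324)/(56.6200−31.1600) = 0.4495. V = [p*·28.1759 + (1−p*)·16.7324]/1.02 = 19.7533. B = V − Δ·S = 2.6735.
Self-financing check: at every node Δ·S+B equals the discounted successor values.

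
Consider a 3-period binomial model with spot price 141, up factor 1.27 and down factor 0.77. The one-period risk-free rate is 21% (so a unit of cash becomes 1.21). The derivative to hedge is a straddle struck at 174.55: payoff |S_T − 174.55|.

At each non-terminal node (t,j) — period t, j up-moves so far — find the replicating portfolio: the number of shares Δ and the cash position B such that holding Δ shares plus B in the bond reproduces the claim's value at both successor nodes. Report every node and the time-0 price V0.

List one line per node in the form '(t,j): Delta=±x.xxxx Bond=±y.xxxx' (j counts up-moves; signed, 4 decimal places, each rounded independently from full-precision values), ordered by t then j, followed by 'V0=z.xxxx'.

(0,0): Delta=0.7085 Bond=-54.2792
(1,0): Delta=-0.9849 Bond=118.1786
(1,1): Delta=0.8485 Bond=-90.7492
(2,0): Delta=-1.0000 Bond=144.2562
(2,1): Delta=-0.9837 Bond=142.8242
(2,2): Delta=1.0000 Bond=-144.2562
V0=45.6207

Risk-neutral probability p* = (R−d)/(u−d) = (1.21−0.77)/(1.27−0.77) = 0.8800.
Payoff layer (t=3): V(3,0)=110.1788, V(3,1)=68.3794, V(3,2)=0.5626, V(3,3)=114.2720
(2,0): S=83.5989. Δ = (V_up−V_dn)/(S_up−S_dn) = (68.3794−110.1788)/(106.1706−64.3712) = -1.0000. V = [p*·68.3794 + (1−p*)·110.1788]/1.21 = 60.6573. B = V − Δ·S = 144.2562.
(2,1): S=137.8839. Δ = (V_up−V_dn)/(S_up−S_dn) = (0.5626−68.3794)/(175.1126−106.1706) = -0.9837. V = [p*·0.5626 + (1−p*)·68.3794]/1.21 = 7.1906. B = V − Δ·S = 142.8242.
(2,2): S=227.4189. Δ = (V_up−V_dn)/(S_up−S_dn) = (114.2720−0.5626)/(288.8220−175.1126) = 1.0000. V = [p*·114.2720 + (1−p*)·0.5626]/1.21 = 83.1627. B = V − Δ·S = -144.2562.
(1,0): S=108.5700. Δ = (V_up−V_dn)/(S_up−S_dn) = (7.1906−60.6573)/(137.8839−83.5989) = -0.9849. V = [p*·7.1906 + (1−p*)·60.6573]/1.21 = 11.2451. B = V − Δ·S = 118.1786.
(1,1): S=179.0700. Δ = (V_up−V_dn)/(S_up−S_dn) = (83.1627−7.1906)/(227.4189−137.8839) = 0.8485. V = [p*·83.1627 + (1−p*)·7.1906]/1.21 = 61.1951. B = V − Δ·S = -90.7492.
(0,0): S=141.0000. Δ = (V_up−V_dn)/(S_up−S_dn) = (61.1951−11.2451)/(179.0700−108.5700) = 0.7085. V = [p*·61.1951 + (1−p*)·11.2451]/1.21 = 45.6207. B = V − Δ·S = -54.2792.
Each (Δ,B) replicates both successor values, so the strategy is self-financing and V0 is arbitrage-free.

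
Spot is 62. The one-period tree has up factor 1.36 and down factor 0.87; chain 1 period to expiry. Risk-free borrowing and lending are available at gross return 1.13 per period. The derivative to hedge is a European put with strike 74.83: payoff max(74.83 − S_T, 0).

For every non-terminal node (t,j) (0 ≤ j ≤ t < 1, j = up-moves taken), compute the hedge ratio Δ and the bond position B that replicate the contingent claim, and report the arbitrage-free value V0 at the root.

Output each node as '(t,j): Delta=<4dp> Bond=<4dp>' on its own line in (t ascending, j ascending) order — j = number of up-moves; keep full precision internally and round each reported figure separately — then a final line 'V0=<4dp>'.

Since d<R<u, set p* = (R−d)/(u−d) = 0.5306; price each node as the discounted p*-expectation of its children.
Terminal payoffs: V(1,0)=20.8900, V(1,1)=0.0000
(0,0): S=62.0000. Δ = (V_up−V_dn)/(S_up−S_dn) = (0.0000−20.8900)/(84.3200−53.9400) = -0.6876. V = [p*·0.0000 + (1−p*)·20.8900]/1.13 = 8.6774. B = V − Δ·S = 51.3101.
The time-0 hedge costs 8.6774, which is the no-arbitrage price.

(0,0): Delta=-0.6876 Bond=51.3101
V0=8.6774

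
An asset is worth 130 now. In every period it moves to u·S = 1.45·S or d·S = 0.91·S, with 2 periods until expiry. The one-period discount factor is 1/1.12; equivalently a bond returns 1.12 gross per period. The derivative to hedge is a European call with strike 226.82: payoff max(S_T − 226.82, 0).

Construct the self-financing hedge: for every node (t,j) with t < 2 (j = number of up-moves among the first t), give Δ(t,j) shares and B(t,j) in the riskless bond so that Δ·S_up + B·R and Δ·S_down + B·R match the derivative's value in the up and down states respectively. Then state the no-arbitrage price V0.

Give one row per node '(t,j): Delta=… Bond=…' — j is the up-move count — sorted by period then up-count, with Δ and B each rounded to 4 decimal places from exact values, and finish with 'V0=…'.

Risk-neutral probability p* = (R−d)/(u−d) = (1.12−0.91)/(1.45−0.91) = 0.3889.
Payoff layer (t=2): V(2,0)=0.0000, V(2,1)=0.0000, V(2,2)=46.5050
  t=1,j=0: stock 118.3000 → up 171.5350 (V=0.0000), down 107.6530 (V=0.0000). Price 0.0000; hedge Δ=0.0000, bond B=0.0000.
  t=1,j=1: stock 188.5000 → up 273.3250 (V=46.5050), down 171.5350 (V=0.0000). Price 16.1476; hedge Δ=0.4569, bond B=-69.9728.
  t=0,j=0: stock 130.0000 → up 188.5000 (V=16.1476), down 118.3000 (V=0.0000). Price 5.6068; hedge Δ=0.2300, bond B=-24.2961.
Root portfolio cost Δ·130+B reproduces V0=5.6068.

(0,0): Delta=0.2300 Bond=-24.2961
(1,0): Delta=0.0000 Bond=0.0000
(1,1): Delta=0.4569 Bond=-69.9728
V0=5.6068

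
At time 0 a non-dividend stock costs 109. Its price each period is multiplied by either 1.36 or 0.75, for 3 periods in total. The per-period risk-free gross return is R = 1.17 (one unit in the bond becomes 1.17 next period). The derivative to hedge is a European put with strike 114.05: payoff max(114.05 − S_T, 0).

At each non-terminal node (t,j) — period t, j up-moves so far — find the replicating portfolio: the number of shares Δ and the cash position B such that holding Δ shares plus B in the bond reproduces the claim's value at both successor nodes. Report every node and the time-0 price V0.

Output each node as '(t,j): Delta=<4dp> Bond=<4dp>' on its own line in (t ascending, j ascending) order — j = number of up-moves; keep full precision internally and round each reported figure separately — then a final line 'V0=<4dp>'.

(0,0): Delta=-0.1844 Bond=25.2177
(1,0): Delta=-0.5615 Bond=60.3380
(1,1): Delta=-0.0903 Bond=15.5562
(2,0): Delta=-1.0000 Bond=97.4786
(2,1): Delta=-0.4522 Bond=58.4341
(2,2): Delta=0.0000 Bond=0.0000
V0=5.1211

Since d<R<u, set p* = (R−d)/(u−d) = 0.6885; price each node as the discounted p*-expectation of its children.
Terminal payoffs: V(3,0)=68.0656, V(3,1)=30.6650, V(3,2)=0.0000, V(3,3)=0.0000
(2,0): S=61.3125. Δ = (V_up−V_dn)/(S_up−S_dn) = (30.6650−68.0656)/(83.3850−45.9844) = -1.0000. V = [p*·30.6650 + (1−p*)·68.0656]/1.17 = 36.1661. B = V − Δ·S = 97.4786.
(2,1): S=111.1800. Δ = (V_up−V_dn)/(S_up−S_dn) = (0.0000−30.6650)/(151.2048−83.3850) = -0.4522. V = [p*·0.0000 + (1−p*)·30.6650]/1.17 = 8.1636. B = V − Δ·S = 58.4341.
(2,2): S=201.6064. Δ = (V_up−V_dn)/(S_up−S_dn) = (0.0000−0.0000)/(274.1847−151.2048) = 0.0000. V = [p*·0.0000 + (1−p*)·0.0000]/1.17 = 0.0000. B = V − Δ·S = 0.0000.
(1,0): S=81.7500. Δ = (V_up−V_dn)/(S_up−S_dn) = (8.1636−36.1661)/(111.1800−61.3125) = -0.5615. V = [p*·8.1636 + (1−p*)·36.1661]/1.17 = 14.4322. B = V − Δ·S = 60.3380.
(1,1): S=148.2400. Δ = (V_up−V_dn)/(S_up−S_dn) = (0.0000−8.1636)/(201.6064−111.1800) = -0.0903. V = [p*·0.0000 + (1−p*)·8.1636]/1.17 = 2.1733. B = V − Δ·S = 15.5562.
(0,0): S=109.0000. Δ = (V_up−V_dn)/(S_up−S_dn) = (2.1733−14.4322)/(148.2400−81.7500) = -0.1844. V = [p*·2.1733 + (1−p*)·14.4322]/1.17 = 5.1211. B = V − Δ·S = 25.2177.
Self-financing check: at every node Δ·S+B equals the discounted successor values.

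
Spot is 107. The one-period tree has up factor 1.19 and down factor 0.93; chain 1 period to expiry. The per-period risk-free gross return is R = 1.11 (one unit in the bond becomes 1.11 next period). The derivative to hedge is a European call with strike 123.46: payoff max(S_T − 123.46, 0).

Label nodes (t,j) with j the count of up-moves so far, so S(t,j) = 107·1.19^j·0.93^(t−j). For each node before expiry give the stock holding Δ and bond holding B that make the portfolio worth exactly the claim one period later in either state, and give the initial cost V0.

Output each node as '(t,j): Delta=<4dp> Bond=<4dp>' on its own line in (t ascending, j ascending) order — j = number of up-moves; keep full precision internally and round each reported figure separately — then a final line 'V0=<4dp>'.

(0,0): Delta=0.1391 Bond=-12.4709
V0=2.4137

Risk-neutral probability p* = (R−d)/(u−d) = (1.11−0.93)/(1.19−0.93) = 0.6923.
At expiry t=1: V(1,0)=0.0000, V(1,1)=3.8700
Node (0,0) S=107.0000: V=(p*·3.8700+(1−p*)·0.0000)/1.11=2.4137; Δ=(3.8700−0.0000)/(127.3300−99.5100)=0.1391; B=V−Δ·S=-12.4709
Self-financing check: at every node Δ·S+B equals the discounted successor values.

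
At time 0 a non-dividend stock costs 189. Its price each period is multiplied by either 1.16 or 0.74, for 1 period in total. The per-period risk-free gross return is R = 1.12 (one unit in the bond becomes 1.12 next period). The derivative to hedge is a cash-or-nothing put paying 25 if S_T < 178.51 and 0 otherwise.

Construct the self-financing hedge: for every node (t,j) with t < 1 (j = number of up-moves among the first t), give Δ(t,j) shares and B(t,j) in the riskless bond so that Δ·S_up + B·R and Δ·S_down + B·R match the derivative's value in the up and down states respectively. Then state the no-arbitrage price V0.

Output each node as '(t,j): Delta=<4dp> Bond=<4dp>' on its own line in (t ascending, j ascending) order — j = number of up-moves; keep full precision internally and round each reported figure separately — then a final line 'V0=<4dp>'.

Risk-neutral probability p* = (R−d)/(u−d) = (1.12−0.74)/(1.16−0.74) = 0.9048.
Payoff layer (t=1): V(1,0)=25.0000, V(1,1)=0.0000
Node (0,0) S=189.0000: V=(p*·0.0000+(1−p*)·25.0000)/1.12=2.1259; Δ=(0.0000−25.0000)/(219.2400−139.8600)=-0.3149; B=V−Δ·S=61.6497
Root portfolio cost Δ·189+B reproduces V0=2.1259.

(0,0): Delta=-0.3149 Bond=61.6497
V0=2.1259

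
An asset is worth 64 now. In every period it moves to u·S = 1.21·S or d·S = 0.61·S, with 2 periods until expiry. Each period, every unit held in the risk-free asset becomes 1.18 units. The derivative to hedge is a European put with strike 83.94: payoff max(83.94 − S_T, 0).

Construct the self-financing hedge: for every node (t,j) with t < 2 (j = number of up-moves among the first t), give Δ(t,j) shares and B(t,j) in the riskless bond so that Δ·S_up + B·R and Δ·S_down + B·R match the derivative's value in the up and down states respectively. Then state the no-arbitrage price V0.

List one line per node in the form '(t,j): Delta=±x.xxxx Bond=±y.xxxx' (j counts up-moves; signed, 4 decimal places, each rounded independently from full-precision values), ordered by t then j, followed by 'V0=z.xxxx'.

Risk-neutral probability p* = (R−d)/(u−d) = (1.18−0.61)/(1.21−0.61) = 0.9500.
Payoff layer (t=2): V(2,0)=60.1256, V(2,1)=36.7016, V(2,2)=0.0000
  t=1,j=0: stock 39.0400 → up 47.2384 (V=36.7016), down 23.8144 (V=60.1256). Price 32.0956; hedge Δ=-1.0000, bond B=71.1356.
  t=1,j=1: stock 77.4400 → up 93.7024 (V=0.0000), down 47.2384 (V=36.7016). Price 1.5552; hedge Δ=-0.7899, bond B=62.7245.
  t=0,j=0: stock 64.0000 → up 77.4400 (V=1.5552), down 39.0400 (V=32.0956). Price 2.6120; hedge Δ=-0.7953, bond B=53.5127.
Self-financing check: at every node Δ·S+B equals the discounted successor values.

(0,0): Delta=-0.7953 Bond=53.5127
(1,0): Delta=-1.0000 Bond=71.1356
(1,1): Delta=-0.7899 Bond=62.7245
V0=2.6120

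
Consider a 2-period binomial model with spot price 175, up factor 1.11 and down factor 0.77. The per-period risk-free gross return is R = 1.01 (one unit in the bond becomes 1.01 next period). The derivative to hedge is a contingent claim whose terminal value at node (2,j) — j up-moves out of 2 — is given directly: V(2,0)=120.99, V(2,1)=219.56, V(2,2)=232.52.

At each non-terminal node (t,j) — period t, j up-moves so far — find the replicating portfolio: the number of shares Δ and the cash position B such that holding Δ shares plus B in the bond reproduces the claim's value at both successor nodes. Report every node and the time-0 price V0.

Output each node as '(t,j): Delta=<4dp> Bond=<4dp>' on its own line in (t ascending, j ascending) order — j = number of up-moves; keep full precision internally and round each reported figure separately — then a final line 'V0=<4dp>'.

(0,0): Delta=0.6347 Bond=102.1412
(1,0): Delta=2.1515 Bond=-101.2298
(1,1): Delta=0.1962 Bond=188.3262
V0=213.2053

Under the risk-neutral measure, an up-move has probability p* = (R−d)/(u−d) = 0.7059 and values discount at R = 1.01.
Terminal values V(2,·): V(2,0)=120.9900, V(2,1)=219.5600, V(2,2)=232.5200
  t=1,j=0: stock 134.7500 → up 149.5725 (V=219.5600), down 103.7575 (V=120.9900). Price 188.6820; hedge Δ=2.1515, bond B=-101.2298.
  t=1,j=1: stock 194.2500 → up 215.6175 (V=232.5200), down 149.5725 (V=219.5600). Price 226.4438; hedge Δ=0.1962, bond B=188.3262.
  t=0,j=0: stock 175.0000 → up 194.2500 (V=226.4438), down 134.7500 (V=188.6820). Price 213.2053; hedge Δ=0.6347, bond B=102.1412.
The time-0 hedge costs 213.2053, which is the no-arbitrage price.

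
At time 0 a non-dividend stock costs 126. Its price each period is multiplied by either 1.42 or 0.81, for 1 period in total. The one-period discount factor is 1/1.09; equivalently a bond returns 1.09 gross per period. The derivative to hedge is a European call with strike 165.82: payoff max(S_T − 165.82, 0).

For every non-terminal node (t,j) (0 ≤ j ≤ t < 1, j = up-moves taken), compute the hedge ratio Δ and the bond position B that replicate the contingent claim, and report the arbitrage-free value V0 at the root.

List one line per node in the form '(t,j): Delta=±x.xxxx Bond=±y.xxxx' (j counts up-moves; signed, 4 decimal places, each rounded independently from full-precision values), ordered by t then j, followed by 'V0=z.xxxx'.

Under the risk-neutral measure, an up-move has probability p* = (R−d)/(u−d) = 0.4590 and values discount at R = 1.09.
Payoff layer (t=1): V(1,0)=0.0000, V(1,1)=13.1000
  t=0,j=0: stock 126.0000 → up 178.9200 (V=13.1000), down 102.0600 (V=0.0000). Price 5.5166; hedge Δ=0.1704, bond B=-15.9588.
The time-0 hedge costs 5.5166, which is the no-arbitrage price.

(0,0): Delta=0.1704 Bond=-15.9588
V0=5.5166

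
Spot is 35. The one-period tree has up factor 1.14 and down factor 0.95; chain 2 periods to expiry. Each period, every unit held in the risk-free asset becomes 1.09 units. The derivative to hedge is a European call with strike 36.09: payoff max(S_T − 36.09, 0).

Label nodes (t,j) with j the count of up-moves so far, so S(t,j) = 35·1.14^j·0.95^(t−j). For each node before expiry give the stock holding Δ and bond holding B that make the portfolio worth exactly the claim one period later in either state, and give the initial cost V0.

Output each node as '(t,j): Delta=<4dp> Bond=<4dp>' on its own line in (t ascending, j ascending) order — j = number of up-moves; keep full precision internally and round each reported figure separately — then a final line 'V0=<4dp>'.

The replicating-portfolio and risk-neutral prices coincide; use p* = (1.09−0.95)/(1.14−0.95) = 0.7368 for the latter.
Terminal payoffs: V(2,0)=0.0000, V(2,1)=1.8150, V(2,2)=9.3960
  t=1,j=0: stock 33.2500 → up 37.9050 (V=1.8150), down 31.5875 (V=0.0000). Price 1.2269; hedge Δ=0.2873, bond B=-8.3257.
  t=1,j=1: stock 39.9000 → up 45.4860 (V=9.3960), down 37.9050 (V=1.8150). Price 6.7899; hedge Δ=1.0000, bond B=-33.1101.
  t=0,j=0: stock 35.0000 → up 39.9000 (V=6.7899), down 33.2500 (V=1.2269). Price 4.8862; hedge Δ=0.8365, bond B=-24.3926.
Root portfolio cost Δ·35+B reproduces V0=4.8862.

(0,0): Delta=0.8365 Bond=-24.3926
(1,0): Delta=0.2873 Bond=-8.3257
(1,1): Delta=1.0000 Bond=-33.1101
V0=4.8862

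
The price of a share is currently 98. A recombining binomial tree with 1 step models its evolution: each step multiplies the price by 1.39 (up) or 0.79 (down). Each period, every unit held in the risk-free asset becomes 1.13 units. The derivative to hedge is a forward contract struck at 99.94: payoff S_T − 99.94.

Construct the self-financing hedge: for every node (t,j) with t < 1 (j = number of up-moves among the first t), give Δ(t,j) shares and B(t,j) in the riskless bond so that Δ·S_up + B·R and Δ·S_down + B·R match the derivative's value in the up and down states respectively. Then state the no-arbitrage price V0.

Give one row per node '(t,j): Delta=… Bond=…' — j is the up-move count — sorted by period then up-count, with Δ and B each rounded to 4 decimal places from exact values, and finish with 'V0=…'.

No-arbitrage ⇒ martingale measure with p* = (R−d)/(u−d) = 0.5667.
At expiry t=1: V(1,0)=-22.5200, V(1,1)=36.2800
(0,0): S=98.0000. Δ = (V_up−V_dn)/(S_up−S_dn) = (36.2800−-22.5200)/(136.2200−77.4200) = 1.0000. V = [p*·36.2800 + (1−p*)·-22.5200]/1.13 = 9.5575. B = V − Δ·S = -88.4425.
Check: Δ(0,0)·S0 + B(0,0) = 9.5575 = V0.

(0,0): Delta=1.0000 Bond=-88.4425
V0=9.5575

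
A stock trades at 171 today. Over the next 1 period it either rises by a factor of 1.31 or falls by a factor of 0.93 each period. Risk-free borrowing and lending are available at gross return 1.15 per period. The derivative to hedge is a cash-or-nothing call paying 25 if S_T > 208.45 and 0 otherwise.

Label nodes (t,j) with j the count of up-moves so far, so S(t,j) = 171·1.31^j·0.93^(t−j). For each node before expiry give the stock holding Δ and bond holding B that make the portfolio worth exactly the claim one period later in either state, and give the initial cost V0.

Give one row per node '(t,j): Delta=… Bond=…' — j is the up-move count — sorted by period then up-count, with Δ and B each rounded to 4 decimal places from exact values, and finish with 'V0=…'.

Under the risk-neutral measure, an up-move has probability p* = (R−d)/(u−d) = 0.5789 and values discount at R = 1.15.
Terminal values V(1,·): V(1,0)=0.0000, V(1,1)=25.0000
Node (0,0) S=171.0000: V=(p*·25.0000+(1−p*)·0.0000)/1.15=12.5858; Δ=(25.0000−0.0000)/(224.0100−159.0300)=0.3847; B=V−Δ·S=-53.2037
Self-financing check: at every node Δ·S+B equals the discounted successor values.

(0,0): Delta=0.3847 Bond=-53.2037
V0=12.5858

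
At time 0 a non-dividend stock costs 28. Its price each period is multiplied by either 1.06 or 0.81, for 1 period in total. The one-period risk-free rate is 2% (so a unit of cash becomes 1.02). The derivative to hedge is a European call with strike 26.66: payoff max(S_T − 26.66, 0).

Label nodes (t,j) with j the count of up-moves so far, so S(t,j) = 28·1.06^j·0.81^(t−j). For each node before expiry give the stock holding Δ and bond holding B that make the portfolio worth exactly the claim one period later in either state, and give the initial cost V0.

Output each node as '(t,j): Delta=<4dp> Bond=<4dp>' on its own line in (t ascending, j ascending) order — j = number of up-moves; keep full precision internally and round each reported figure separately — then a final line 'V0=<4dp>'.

Under the risk-neutral measure, an up-move has probability p* = (R−d)/(u−d) = 0.8400 and values discount at R = 1.02.
At expiry t=1: V(1,0)=0.0000, V(1,1)=3.0200
Node (0,0) S=28.0000: V=(p*·3.0200+(1−p*)·0.0000)/1.02=2.4871; Δ=(3.0200−0.0000)/(29.6800−22.6800)=0.4314; B=V−Δ·S=-9.5929
The time-0 hedge costs 2.4871, which is the no-arbitrage price.

(0,0): Delta=0.4314 Bond=-9.5929
V0=2.4871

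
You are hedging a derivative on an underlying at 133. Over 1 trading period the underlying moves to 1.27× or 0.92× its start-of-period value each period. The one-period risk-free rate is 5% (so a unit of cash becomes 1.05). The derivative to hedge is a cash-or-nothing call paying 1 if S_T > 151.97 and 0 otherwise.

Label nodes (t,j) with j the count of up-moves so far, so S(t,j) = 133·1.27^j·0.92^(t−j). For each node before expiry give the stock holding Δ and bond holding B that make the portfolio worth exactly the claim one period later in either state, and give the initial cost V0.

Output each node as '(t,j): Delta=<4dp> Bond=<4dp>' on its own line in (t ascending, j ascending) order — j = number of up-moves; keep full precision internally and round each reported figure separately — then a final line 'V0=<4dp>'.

(0,0): Delta=0.0215 Bond=-2.5034
V0=0.3537

The replicating-portfolio and risk-neutral prices coincide; use p* = (1.05−0.92)/(1.27−0.92) = 0.3714 for the latter.
At expiry t=1: V(1,0)=0.0000, V(1,1)=1.0000
(0,0): S=133.0000. Δ = (V_up−V_dn)/(S_up−S_dn) = (1.0000−0.0000)/(168.9100−122.3600) = 0.0215. V = [p*·1.0000 + (1−p*)·0.0000]/1.05 = 0.3537. B = V − Δ·S = -2.5034.
Each (Δ,B) replicates both successor values, so the strategy is self-financing and V0 is arbitrage-free.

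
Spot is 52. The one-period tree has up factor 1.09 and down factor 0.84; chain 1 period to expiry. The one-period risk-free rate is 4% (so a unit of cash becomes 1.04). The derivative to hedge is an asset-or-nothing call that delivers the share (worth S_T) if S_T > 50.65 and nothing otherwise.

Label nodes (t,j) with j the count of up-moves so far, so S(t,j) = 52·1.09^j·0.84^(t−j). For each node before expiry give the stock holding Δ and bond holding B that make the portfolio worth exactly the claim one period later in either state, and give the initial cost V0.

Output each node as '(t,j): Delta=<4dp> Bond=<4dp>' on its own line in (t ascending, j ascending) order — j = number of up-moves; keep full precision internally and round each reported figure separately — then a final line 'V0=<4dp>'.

The replicating-portfolio and risk-neutral prices coincide; use p* = (1.04−0.84)/(1.09−0.84) = 0.8000 for the latter.
Payoff layer (t=1): V(1,0)=0.0000, V(1,1)=56.6800
  t=0,j=0: stock 52.0000 → up 56.6800 (V=56.6800), down 43.6800 (V=0.0000). Price 43.6000; hedge Δ=4.3600, bond B=-183.1200.
Check: Δ(0,0)·S0 + B(0,0) = 43.6000 = V0.

(0,0): Delta=4.3600 Bond=-183.1200
V0=43.6000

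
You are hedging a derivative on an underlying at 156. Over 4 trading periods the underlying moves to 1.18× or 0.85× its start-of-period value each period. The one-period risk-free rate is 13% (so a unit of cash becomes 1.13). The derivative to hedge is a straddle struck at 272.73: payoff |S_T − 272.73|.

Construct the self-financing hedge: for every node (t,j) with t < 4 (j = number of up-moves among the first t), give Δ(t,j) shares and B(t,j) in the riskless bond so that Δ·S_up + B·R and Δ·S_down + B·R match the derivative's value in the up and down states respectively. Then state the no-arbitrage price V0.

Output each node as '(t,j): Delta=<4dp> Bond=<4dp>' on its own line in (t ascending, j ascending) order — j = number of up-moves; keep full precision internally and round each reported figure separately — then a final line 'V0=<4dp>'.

(0,0): Delta=-0.5112 Bond=109.9126
(1,0): Delta=-1.0000 Bond=189.0156
(1,1): Delta=-0.4483 Bond=112.6273
(2,0): Delta=-1.0000 Bond=213.5876
(2,1): Delta=-1.0000 Bond=213.5876
(2,2): Delta=-0.3774 Bond=111.8547
(3,0): Delta=-1.0000 Bond=241.3540
(3,1): Delta=-1.0000 Bond=241.3540
(3,2): Delta=-1.0000 Bond=241.3540
(3,3): Delta=-0.2973 Bond=105.8676
V0=30.1648

No-arbitrage ⇒ martingale measure with p* = (R−d)/(u−d) = 0.8485.
At expiry t=4: V(4,0)=191.2970, V(4,1)=159.6819, V(4,2)=115.7926, V(4,3)=54.8640, V(4,4)=29.7193
(3,0): S=95.8035. Δ = (V_up−V_dn)/(S_up−S_dn) = (159.6819−191.2970)/(113.0481−81.4330) = -1.0000. V = [p*·159.6819 + (1−p*)·191.2970]/1.13 = 145.5505. B = V − Δ·S = 241.3540.
(3,1): S=132.9978. Δ = (V_up−V_dn)/(S_up−S_dn) = (115.7926−159.6819)/(156.9374−113.0481) = -1.0000. V = [p*·115.7926 + (1−p*)·159.6819]/1.13 = 108.3562. B = V − Δ·S = 241.3540.
(3,2): S=184.6322. Δ = (V_up−V_dn)/(S_up−S_dn) = (54.8640−115.7926)/(217.8660−156.9374) = -1.0000. V = [p*·54.8640 + (1−p*)·115.7926]/1.13 = 56.7217. B = V − Δ·S = 241.3540.
(3,3): S=256.3130. Δ = (V_up−V_dn)/(S_up−S_dn) = (29.7193−54.8640)/(302.4493−217.8660) = -0.2973. V = [p*·29.7193 + (1−p*)·54.8640]/1.13 = 29.6718. B = V − Δ·S = 105.8676.
(2,0): S=112.7100. Δ = (V_up−V_dn)/(S_up−S_dn) = (108.3562−145.5505)/(132.9978−95.8035) = -1.0000. V = [p*·108.3562 + (1−p*)·145.5505]/1.13 = 100.8776. B = V − Δ·S = 213.5876.
(2,1): S=156.4680. Δ = (V_up−V_dn)/(S_up−S_dn) = (56.7217−108.3562)/(184.6322−132.9978) = -1.0000. V = [p*·56.7217 + (1−p*)·108.3562]/1.13 = 57.1196. B = V − Δ·S = 213.5876.
(2,2): S=217.2144. Δ = (V_up−V_dn)/(S_up−S_dn) = (29.6718−56.7217)/(256.3130−184.6322) = -0.3774. V = [p*·29.6718 + (1−p*)·56.7217]/1.13 = 29.8852. B = V − Δ·S = 111.8547.
(1,0): S=132.6000. Δ = (V_up−V_dn)/(S_up−S_dn) = (57.1196−100.8776)/(156.4680−112.7100) = -1.0000. V = [p*·57.1196 + (1−p*)·100.8776]/1.13 = 56.4156. B = V − Δ·S = 189.0156.
(1,1): S=184.0800. Δ = (V_up−V_dn)/(S_up−S_dn) = (29.8852−57.1196)/(217.2144−156.4680) = -0.4483. V = [p*·29.8852 + (1−p*)·57.1196]/1.13 = 30.0988. B = V − Δ·S = 112.6273.
(0,0): S=156.0000. Δ = (V_up−V_dn)/(S_up−S_dn) = (30.0988−56.4156)/(184.0800−132.6000) = -0.5112. V = [p*·30.0988 + (1−p*)·56.4156]/1.13 = 30.1648. B = V − Δ·S = 109.9126.
Each (Δ,B) replicates both successor values, so the strategy is self-financing and V0 is arbitrage-free.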